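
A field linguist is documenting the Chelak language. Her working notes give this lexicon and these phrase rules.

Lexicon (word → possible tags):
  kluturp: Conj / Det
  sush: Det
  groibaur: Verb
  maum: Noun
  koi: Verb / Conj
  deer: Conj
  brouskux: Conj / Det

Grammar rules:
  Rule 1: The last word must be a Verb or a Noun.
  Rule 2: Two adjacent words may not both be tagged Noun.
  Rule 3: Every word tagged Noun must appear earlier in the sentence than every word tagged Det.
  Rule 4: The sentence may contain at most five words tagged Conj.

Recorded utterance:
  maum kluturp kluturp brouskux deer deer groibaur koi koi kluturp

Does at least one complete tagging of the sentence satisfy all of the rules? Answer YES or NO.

Candidates per position — 1:maum {Noun}; 2:kluturp {Conj,Det}; 3:kluturp {Conj,Det}; 4:brouskux {Conj,Det}; 5:deer {Conj}; 6:deer {Conj}; 7:groibaur {Verb}; 8:koi {Verb,Conj}; 9:koi {Verb,Conj}; 10:kluturp {Conj,Det}.
Rule 1 cannot be satisfied by any choice of tags from the lexicon.
So there is no consistent tagging.

NO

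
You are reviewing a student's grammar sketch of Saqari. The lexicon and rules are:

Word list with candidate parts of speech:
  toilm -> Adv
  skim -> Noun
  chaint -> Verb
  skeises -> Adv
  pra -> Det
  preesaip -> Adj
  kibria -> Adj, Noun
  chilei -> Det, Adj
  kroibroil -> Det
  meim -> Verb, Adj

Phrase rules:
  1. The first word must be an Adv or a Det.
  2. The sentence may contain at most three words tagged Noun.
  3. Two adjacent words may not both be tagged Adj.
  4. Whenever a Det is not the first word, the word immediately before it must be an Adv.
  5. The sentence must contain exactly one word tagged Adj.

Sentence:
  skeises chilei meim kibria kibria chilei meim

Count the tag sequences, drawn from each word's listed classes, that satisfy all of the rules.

1

Candidates per position — 1:skeises {Adv}; 2:chilei {Det,Adj}; 3:meim {Verb,Adj}; 4:kibria {Adj,Noun}; 5:kibria {Adj,Noun}; 6:chilei {Det,Adj}; 7:meim {Verb,Adj}.
There are 64 candidate sequences in total.
The sequences that satisfy every rule: Adv Det Verb Noun Noun Adj Verb.
Count = 1.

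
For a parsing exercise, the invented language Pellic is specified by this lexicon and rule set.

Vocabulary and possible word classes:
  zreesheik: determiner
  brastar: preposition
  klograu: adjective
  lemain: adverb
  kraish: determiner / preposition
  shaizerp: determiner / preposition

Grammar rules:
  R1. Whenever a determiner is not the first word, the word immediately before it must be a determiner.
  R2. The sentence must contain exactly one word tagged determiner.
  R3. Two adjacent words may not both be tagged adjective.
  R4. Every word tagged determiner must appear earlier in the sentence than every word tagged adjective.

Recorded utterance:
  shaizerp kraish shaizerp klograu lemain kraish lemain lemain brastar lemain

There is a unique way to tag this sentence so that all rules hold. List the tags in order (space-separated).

Candidates per position — 1:shaizerp {determiner,preposition}; 2:kraish {determiner,preposition}; 3:shaizerp {determiner,preposition}; 4:klograu {adjective}; 5:lemain {adverb}; 6:kraish {determiner,preposition}; 7:lemain {adverb}; 8:lemain {adverb}; 9:brastar {preposition}; 10:lemain {adverb}.
Position 6: determiner is ruled out by rule 1; that leaves preposition.
The remaining ambiguous positions (1, 2, 3) are resolved jointly — only one combination satisfies every rule.
So the tagging must be: determiner preposition preposition adjective adverb preposition adverb adverb preposition adverb.
Rule-by-rule: rule 1 ✓; rule 2 ✓; rule 3 ✓; rule 4 ✓.

determiner preposition preposition adjective adverb preposition adverb adverb preposition adverb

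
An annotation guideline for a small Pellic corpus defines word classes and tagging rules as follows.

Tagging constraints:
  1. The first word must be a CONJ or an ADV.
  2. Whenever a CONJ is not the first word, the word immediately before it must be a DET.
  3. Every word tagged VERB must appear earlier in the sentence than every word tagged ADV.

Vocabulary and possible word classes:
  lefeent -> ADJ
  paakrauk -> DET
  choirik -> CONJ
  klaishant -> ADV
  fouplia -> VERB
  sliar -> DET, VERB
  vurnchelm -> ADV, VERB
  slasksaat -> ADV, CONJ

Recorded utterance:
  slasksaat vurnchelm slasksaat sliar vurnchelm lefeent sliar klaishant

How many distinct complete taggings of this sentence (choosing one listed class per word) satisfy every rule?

Candidates per position — 1:slasksaat {ADV,CONJ}; 2:vurnchelm {ADV,VERB}; 3:slasksaat {ADV,CONJ}; 4:sliar {DET,VERB}; 5:vurnchelm {ADV,VERB}; 6:lefeent {ADJ}; 7:sliar {DET,VERB}; 8:klaishant {ADV}.
There are 64 candidate sequences in total.
The sequences that satisfy every rule: ADV ADV ADV DET ADV ADJ DET ADV; CONJ ADV ADV DET ADV ADJ DET ADV; CONJ VERB ADV DET ADV ADJ DET ADV.
Count = 3.

3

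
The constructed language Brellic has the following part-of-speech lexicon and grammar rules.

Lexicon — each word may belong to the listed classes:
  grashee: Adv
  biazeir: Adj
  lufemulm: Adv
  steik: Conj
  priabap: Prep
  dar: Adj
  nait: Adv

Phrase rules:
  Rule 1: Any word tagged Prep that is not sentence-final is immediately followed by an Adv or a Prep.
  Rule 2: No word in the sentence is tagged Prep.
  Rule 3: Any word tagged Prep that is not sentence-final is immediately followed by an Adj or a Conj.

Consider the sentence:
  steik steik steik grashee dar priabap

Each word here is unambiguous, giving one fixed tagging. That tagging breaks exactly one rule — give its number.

Fixed tagging: Conj Conj Conj Adv Adj Prep.
Applying the rules: R1 pass, R2 fail, R3 pass.
Only rule 2 fails.

2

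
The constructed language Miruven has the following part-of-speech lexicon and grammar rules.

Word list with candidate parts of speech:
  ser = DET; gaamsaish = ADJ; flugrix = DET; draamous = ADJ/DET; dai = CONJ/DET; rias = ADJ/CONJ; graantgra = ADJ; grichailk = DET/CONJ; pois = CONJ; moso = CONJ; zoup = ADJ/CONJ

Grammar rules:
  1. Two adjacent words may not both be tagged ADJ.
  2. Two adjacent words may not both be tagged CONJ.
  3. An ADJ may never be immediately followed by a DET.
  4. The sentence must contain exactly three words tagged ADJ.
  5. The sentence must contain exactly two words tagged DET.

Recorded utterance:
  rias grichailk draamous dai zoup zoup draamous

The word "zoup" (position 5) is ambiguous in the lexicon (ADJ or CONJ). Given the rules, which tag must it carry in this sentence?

ADJ

Candidates per position — 1:rias {ADJ,CONJ}; 2:grichailk {DET,CONJ}; 3:draamous {ADJ,DET}; 4:dai {CONJ,DET}; 5:zoup {ADJ,CONJ}; 6:zoup {ADJ,CONJ}; 7:draamous {ADJ,DET}.
Position 5: the remaining choice is settled jointly with positions 1, 2, 3, 4, 6, 7 — only ADJ at position 5 is part of a tagging that satisfies every rule.
So the tagging must be: ADJ CONJ DET DET ADJ CONJ ADJ.
Checking: rule 1 holds; rule 2 holds; rule 3 holds; rule 4 holds; rule 5 holds.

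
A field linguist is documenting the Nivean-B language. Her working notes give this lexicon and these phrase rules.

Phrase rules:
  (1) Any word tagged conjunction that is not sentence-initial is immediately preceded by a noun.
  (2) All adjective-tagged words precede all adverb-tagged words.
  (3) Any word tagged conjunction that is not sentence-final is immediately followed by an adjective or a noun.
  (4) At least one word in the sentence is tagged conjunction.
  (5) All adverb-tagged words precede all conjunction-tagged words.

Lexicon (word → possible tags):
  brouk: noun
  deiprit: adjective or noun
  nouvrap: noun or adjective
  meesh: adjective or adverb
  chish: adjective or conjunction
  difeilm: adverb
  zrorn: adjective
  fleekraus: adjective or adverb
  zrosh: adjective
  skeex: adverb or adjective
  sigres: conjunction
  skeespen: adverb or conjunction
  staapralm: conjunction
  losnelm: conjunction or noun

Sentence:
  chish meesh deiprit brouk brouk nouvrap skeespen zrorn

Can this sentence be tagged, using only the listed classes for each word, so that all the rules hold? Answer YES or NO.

YES

Candidates per position — 1:chish {adjective,conjunction}; 2:meesh {adjective,adverb}; 3:deiprit {adjective,noun}; 4:brouk {noun}; 5:brouk {noun}; 6:nouvrap {noun,adjective}; 7:skeespen {adverb,conjunction}; 8:zrorn {adjective}.
One satisfying assignment: adjective adjective noun noun noun noun conjunction adjective.
Rule-by-rule: rule 1 ok; rule 2 ok; rule 3 ok; rule 4 ok; rule 5 ok.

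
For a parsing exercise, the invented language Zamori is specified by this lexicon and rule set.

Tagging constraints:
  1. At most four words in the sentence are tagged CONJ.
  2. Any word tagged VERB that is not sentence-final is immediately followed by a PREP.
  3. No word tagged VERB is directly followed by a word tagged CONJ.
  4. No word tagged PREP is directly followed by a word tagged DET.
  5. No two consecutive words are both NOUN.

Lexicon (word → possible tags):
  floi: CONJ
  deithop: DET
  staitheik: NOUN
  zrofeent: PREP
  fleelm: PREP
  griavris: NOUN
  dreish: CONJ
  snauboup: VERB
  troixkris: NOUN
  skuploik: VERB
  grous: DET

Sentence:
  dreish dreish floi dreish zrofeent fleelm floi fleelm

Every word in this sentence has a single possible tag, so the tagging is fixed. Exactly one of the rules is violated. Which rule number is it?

1

Fixed tagging: CONJ CONJ CONJ CONJ PREP PREP CONJ PREP.
Rule check: R1 fails, R2 ok, R3 ok, R4 ok, R5 ok.
Only rule 1 fails.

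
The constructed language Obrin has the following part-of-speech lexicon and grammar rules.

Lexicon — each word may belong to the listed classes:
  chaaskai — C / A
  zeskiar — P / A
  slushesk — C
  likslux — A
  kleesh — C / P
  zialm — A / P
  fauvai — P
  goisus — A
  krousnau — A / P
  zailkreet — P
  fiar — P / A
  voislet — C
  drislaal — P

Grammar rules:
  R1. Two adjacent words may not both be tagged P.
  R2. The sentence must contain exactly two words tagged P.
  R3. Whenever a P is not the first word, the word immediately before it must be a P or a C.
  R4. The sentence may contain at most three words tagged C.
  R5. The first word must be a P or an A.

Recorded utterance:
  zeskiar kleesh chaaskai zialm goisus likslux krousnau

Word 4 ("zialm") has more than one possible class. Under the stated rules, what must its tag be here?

Candidates per position — 1:zeskiar {P,A}; 2:kleesh {C,P}; 3:chaaskai {C,A}; 4:zialm {A,P}; 5:goisus {A}; 6:likslux {A}; 7:krousnau {A,P}.
Position 7: tagging it P would leave rule 3 unsatisfiable, so it must be A.
Position 4: the remaining choice is settled jointly with positions 1, 2, 3 — only P at position 4 is part of a tagging that satisfies every rule.
The only consistent sequence is: P C C P A A A.
Rule-by-rule: rule 1 ok; rule 2 ok; rule 3 ok; rule 4 ok; rule 5 ok.

P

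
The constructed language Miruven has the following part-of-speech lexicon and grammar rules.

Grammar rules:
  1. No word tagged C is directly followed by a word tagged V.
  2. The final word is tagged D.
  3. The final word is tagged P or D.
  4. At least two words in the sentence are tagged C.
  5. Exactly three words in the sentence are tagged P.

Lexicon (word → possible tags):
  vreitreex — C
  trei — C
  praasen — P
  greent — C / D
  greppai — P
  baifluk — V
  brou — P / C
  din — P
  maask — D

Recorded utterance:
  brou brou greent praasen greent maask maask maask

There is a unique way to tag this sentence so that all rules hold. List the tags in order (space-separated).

Candidates per position — 1:brou {P,C}; 2:brou {P,C}; 3:greent {C,D}; 4:praasen {P}; 5:greent {C,D}; 6:maask {D}; 7:maask {D}; 8:maask {D}.
Word 1 cannot be C — rule 5 would then fail for every completion. It is P.
Word 2 cannot be C — rule 5 would then fail for every completion. It is P.
Word 3 cannot be D — rule 4 would then fail for every completion. It is C.
Word 5 cannot be D — rule 4 would then fail for every completion. It is C.
The only consistent sequence is: P P C P C D D D.
Rule-by-rule: rule 1 satisfied; rule 2 satisfied; rule 3 satisfied; rule 4 satisfied; rule 5 satisfied.

P P C P C D D D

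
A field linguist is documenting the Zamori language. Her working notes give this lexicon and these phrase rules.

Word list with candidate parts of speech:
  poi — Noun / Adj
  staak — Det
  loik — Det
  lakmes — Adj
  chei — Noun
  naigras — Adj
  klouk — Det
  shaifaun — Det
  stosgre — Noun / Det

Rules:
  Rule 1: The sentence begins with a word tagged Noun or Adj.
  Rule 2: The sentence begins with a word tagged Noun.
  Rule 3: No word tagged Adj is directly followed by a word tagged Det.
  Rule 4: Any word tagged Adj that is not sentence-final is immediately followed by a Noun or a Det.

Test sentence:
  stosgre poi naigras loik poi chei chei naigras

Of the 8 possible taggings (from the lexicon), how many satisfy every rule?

0

Candidates per position — 1:stosgre {Noun,Det}; 2:poi {Noun,Adj}; 3:naigras {Adj}; 4:loik {Det}; 5:poi {Noun,Adj}; 6:chei {Noun}; 7:chei {Noun}; 8:naigras {Adj}.
There are 8 candidate sequences in total.
Rule 3 cannot be satisfied by any choice of tags from the lexicon.
So there is no consistent tagging.
Count = 0.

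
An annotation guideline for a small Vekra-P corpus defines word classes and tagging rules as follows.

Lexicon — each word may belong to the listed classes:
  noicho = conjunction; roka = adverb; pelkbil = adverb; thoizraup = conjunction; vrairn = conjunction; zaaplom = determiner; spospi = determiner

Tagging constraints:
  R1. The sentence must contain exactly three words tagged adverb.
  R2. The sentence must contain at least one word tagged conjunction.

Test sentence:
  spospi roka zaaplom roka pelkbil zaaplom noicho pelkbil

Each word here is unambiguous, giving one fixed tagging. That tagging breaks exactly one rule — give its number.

Fixed tagging: determiner adverb determiner adverb adverb determiner conjunction adverb.
Applying the rules: R1 ✗, R2 ✓.
Only rule 1 fails.

1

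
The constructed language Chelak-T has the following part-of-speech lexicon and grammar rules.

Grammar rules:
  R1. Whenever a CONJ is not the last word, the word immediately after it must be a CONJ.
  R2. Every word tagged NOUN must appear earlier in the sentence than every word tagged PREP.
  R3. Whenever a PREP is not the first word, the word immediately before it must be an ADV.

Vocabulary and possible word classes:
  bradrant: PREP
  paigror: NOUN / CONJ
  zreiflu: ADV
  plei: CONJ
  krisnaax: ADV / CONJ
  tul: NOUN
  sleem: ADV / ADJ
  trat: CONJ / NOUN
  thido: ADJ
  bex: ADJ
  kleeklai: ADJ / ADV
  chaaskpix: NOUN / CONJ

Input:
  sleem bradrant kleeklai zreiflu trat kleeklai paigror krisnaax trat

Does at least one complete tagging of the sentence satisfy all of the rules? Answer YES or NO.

Candidates per position — 1:sleem {ADV,ADJ}; 2:bradrant {PREP}; 3:kleeklai {ADJ,ADV}; 4:zreiflu {ADV}; 5:trat {CONJ,NOUN}; 6:kleeklai {ADJ,ADV}; 7:paigror {NOUN,CONJ}; 8:krisnaax {ADV,CONJ}; 9:trat {CONJ,NOUN}.
Every candidate sequence violates at least one rule; no consistent tagging exists.

NO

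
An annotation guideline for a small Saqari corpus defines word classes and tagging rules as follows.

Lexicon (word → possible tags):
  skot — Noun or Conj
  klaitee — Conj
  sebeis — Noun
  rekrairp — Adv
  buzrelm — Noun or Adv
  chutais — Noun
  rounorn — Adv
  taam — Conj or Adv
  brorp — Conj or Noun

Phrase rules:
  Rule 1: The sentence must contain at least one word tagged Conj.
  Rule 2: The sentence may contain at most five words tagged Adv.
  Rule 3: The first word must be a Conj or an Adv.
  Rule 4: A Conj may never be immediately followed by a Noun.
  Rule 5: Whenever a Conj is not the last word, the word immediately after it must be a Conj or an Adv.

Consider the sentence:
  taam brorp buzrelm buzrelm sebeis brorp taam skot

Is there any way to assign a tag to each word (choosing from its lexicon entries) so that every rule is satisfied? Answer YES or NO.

Candidates per position — 1:taam {Conj,Adv}; 2:brorp {Conj,Noun}; 3:buzrelm {Noun,Adv}; 4:buzrelm {Noun,Adv}; 5:sebeis {Noun}; 6:brorp {Conj,Noun}; 7:taam {Conj,Adv}; 8:skot {Noun,Conj}.
One satisfying assignment: Conj Conj Adv Adv Noun Conj Conj Conj.
Checking: rule 1 satisfied; rule 2 satisfied; rule 3 satisfied; rule 4 satisfied; rule 5 satisfied.

YES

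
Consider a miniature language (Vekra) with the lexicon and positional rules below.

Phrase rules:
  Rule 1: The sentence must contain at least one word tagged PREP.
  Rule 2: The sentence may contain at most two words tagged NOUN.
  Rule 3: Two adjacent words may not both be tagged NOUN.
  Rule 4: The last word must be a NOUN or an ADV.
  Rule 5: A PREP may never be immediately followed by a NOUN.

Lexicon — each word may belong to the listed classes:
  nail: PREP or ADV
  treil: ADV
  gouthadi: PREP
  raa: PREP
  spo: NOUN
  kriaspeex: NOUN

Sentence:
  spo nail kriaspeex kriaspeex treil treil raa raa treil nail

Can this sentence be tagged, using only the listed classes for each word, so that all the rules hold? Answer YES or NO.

NO

Candidates per position — 1:spo {NOUN}; 2:nail {PREP,ADV}; 3:kriaspeex {NOUN}; 4:kriaspeex {NOUN}; 5:treil {ADV}; 6:treil {ADV}; 7:raa {PREP}; 8:raa {PREP}; 9:treil {ADV}; 10:nail {PREP,ADV}.
Rule 2 cannot be satisfied by any choice of tags from the lexicon.
So there is no consistent tagging.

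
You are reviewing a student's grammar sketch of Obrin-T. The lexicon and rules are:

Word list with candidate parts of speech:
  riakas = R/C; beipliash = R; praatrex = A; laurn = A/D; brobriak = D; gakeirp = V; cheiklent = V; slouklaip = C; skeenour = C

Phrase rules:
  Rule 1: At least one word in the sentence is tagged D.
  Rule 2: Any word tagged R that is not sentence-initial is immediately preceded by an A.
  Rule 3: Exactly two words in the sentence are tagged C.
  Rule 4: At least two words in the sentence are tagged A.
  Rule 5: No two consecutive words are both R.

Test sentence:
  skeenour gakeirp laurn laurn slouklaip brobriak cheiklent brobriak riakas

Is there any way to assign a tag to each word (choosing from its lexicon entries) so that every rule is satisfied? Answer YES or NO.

NO

Candidates per position — 1:skeenour {C}; 2:gakeirp {V}; 3:laurn {A,D}; 4:laurn {A,D}; 5:slouklaip {C}; 6:brobriak {D}; 7:cheiklent {V}; 8:brobriak {D}; 9:riakas {R,C}.
Every candidate sequence violates at least one rule; no consistent tagging exists.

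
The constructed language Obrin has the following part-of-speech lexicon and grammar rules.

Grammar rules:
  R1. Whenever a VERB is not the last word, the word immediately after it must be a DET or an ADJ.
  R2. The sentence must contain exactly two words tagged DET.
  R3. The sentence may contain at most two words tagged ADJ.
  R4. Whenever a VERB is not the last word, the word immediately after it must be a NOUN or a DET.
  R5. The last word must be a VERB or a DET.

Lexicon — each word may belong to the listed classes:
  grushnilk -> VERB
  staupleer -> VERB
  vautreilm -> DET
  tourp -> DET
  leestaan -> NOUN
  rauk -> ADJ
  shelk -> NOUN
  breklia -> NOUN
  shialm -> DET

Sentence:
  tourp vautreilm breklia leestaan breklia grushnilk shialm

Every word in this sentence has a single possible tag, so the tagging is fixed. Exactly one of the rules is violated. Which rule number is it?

Fixed tagging: DET DET NOUN NOUN NOUN VERB DET.
Rule check: R1 ✓, R2 ✗, R3 ✓, R4 ✓, R5 ✓.
Only rule 2 fails.

2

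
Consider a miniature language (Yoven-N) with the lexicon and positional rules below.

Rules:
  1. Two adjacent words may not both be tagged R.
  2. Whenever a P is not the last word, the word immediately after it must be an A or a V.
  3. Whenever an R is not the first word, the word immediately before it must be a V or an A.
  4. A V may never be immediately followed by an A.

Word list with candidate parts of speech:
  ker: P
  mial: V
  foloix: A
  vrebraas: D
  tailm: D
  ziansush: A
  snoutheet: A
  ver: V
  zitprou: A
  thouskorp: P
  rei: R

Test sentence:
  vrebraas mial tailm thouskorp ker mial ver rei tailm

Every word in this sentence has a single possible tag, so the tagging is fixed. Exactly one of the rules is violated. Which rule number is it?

2

Fixed tagging: D V D P P V V R D.
Applying the rules: R1 holds, R2 violated, R3 holds, R4 holds.
Only rule 2 fails.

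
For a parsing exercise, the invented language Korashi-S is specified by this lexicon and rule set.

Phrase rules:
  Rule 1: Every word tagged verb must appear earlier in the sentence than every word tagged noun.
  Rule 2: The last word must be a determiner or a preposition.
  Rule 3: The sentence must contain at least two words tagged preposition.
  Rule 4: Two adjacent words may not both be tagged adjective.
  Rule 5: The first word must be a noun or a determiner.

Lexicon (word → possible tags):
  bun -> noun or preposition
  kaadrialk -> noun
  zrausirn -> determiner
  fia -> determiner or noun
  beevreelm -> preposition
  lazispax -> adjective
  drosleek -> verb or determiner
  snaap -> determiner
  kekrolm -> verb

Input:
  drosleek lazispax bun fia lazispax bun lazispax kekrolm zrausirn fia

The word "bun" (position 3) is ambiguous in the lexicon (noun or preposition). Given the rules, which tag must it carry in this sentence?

Candidates per position — 1:drosleek {verb,determiner}; 2:lazispax {adjective}; 3:bun {noun,preposition}; 4:fia {determiner,noun}; 5:lazispax {adjective}; 6:bun {noun,preposition}; 7:lazispax {adjective}; 8:kekrolm {verb}; 9:zrausirn {determiner}; 10:fia {determiner,noun}.
If word 1 were verb, no tagging could satisfy rule 5; so word 1 is determiner.
If word 3 were noun, no tagging could satisfy rule 1; so word 3 is preposition.
If word 4 were noun, no tagging could satisfy rule 1; so word 4 is determiner.
If word 6 were noun, no tagging could satisfy rule 1; so word 6 is preposition.
If word 10 were noun, no tagging could satisfy rule 2; so word 10 is determiner.
That leaves exactly one tagging: determiner adjective preposition determiner adjective preposition adjective verb determiner determiner.
Checking: rule 1 satisfied; rule 2 satisfied; rule 3 satisfied; rule 4 satisfied; rule 5 satisfied.

preposition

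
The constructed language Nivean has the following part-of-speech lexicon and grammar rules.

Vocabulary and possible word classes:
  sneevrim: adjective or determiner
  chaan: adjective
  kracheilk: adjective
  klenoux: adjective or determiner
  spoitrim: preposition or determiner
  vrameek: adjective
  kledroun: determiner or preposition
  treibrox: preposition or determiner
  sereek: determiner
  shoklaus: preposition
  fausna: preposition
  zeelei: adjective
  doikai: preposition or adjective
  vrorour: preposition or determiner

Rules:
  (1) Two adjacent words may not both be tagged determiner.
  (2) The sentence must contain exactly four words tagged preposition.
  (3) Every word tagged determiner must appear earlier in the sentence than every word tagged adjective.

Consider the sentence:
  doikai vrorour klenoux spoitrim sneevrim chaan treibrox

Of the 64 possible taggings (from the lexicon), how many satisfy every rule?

Candidates per position — 1:doikai {preposition,adjective}; 2:vrorour {preposition,determiner}; 3:klenoux {adjective,determiner}; 4:spoitrim {preposition,determiner}; 5:sneevrim {adjective,determiner}; 6:chaan {adjective}; 7:treibrox {preposition,determiner}.
There are 64 candidate sequences in total.
The sequences that satisfy every rule: preposition preposition adjective preposition adjective adjective preposition; preposition preposition determiner preposition adjective adjective preposition; preposition preposition determiner preposition determiner adjective preposition.
Count = 3.

3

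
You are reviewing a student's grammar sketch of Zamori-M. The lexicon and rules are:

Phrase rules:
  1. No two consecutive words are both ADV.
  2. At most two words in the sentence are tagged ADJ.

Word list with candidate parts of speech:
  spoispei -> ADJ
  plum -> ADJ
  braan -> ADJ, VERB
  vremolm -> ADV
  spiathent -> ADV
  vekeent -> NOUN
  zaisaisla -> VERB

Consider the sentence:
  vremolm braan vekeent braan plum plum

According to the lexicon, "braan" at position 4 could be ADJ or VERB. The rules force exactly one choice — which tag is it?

Candidates per position — 1:vremolm {ADV}; 2:braan {ADJ,VERB}; 3:vekeent {NOUN}; 4:braan {ADJ,VERB}; 5:plum {ADJ}; 6:plum {ADJ}.
Position 2: ADJ is ruled out by rule 2; that leaves VERB.
Position 4: ADJ is ruled out by rule 2; that leaves VERB.
That leaves exactly one tagging: ADV VERB NOUN VERB ADJ ADJ.
Check: rule 1 holds; rule 2 holds.

VERB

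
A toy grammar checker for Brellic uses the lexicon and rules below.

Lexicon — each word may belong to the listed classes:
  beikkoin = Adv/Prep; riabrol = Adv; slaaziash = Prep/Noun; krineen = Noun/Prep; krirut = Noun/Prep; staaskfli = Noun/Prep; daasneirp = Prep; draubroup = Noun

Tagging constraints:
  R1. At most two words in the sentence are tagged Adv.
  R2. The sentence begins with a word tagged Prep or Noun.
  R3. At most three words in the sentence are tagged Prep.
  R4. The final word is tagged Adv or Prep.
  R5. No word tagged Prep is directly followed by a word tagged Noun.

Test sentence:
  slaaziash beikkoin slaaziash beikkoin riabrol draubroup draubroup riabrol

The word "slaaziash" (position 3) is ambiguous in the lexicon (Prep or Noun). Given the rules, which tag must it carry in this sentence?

Candidates per position — 1:slaaziash {Prep,Noun}; 2:beikkoin {Adv,Prep}; 3:slaaziash {Prep,Noun}; 4:beikkoin {Adv,Prep}; 5:riabrol {Adv}; 6:draubroup {Noun}; 7:draubroup {Noun}; 8:riabrol {Adv}.
If word 2 were Adv, no tagging could satisfy rule 1; so word 2 is Prep.
If word 3 were Noun, no tagging could satisfy rule 5; so word 3 is Prep.
If word 4 were Adv, no tagging could satisfy rule 1; so word 4 is Prep.
If word 1 were Prep, no tagging could satisfy rule 3; so word 1 is Noun.
The unique satisfying tagging is: Noun Prep Prep Prep Adv Noun Noun Adv.
Checking: rule 1 ✓; rule 2 ✓; rule 3 ✓; rule 4 ✓; rule 5 ✓.

Prep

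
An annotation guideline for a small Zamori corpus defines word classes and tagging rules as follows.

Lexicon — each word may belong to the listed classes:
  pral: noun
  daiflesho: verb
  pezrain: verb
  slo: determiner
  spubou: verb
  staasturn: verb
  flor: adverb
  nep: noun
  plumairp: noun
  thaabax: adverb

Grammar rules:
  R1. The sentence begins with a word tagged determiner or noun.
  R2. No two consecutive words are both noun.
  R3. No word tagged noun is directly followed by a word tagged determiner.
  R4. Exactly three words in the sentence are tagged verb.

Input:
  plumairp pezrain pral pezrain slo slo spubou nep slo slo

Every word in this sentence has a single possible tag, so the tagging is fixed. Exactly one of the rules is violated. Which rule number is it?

Fixed tagging: noun verb noun verb determiner determiner verb noun determiner determiner.
Applying the rules: R1 ✓, R2 ✓, R3 ✗, R4 ✓.
Only rule 3 fails.

3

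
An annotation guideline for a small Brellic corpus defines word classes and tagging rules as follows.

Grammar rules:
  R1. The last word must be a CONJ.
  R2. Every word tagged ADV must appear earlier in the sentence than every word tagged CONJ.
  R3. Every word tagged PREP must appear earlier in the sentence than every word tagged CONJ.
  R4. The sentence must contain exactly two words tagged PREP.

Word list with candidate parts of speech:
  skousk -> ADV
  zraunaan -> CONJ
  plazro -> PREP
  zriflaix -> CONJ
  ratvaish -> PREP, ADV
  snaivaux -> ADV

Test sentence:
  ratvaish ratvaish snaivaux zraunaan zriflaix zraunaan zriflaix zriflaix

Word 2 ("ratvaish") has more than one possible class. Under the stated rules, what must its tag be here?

Candidates per position — 1:ratvaish {PREP,ADV}; 2:ratvaish {PREP,ADV}; 3:snaivaux {ADV}; 4:zraunaan {CONJ}; 5:zriflaix {CONJ}; 6:zraunaan {CONJ}; 7:zriflaix {CONJ}; 8:zriflaix {CONJ}.
Position 1: tagging it ADV would leave rule 4 unsatisfiable, so it must be PREP.
Position 2: tagging it ADV would leave rule 4 unsatisfiable, so it must be PREP.
That leaves exactly one tagging: PREP PREP ADV CONJ CONJ CONJ CONJ CONJ.
Checking: rule 1 holds; rule 2 holds; rule 3 holds; rule 4 holds.

PREP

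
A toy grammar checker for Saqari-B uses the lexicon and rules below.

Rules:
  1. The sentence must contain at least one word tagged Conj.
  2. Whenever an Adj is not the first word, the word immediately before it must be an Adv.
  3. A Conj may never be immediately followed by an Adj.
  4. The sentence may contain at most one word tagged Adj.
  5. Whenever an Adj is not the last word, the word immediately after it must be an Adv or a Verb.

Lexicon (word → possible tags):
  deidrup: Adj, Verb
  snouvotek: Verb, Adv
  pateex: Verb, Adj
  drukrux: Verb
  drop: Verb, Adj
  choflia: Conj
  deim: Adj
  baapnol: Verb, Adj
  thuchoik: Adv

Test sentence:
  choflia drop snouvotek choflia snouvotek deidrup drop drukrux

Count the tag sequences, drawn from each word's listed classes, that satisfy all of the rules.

Candidates per position — 1:choflia {Conj}; 2:drop {Verb,Adj}; 3:snouvotek {Verb,Adv}; 4:choflia {Conj}; 5:snouvotek {Verb,Adv}; 6:deidrup {Adj,Verb}; 7:drop {Verb,Adj}; 8:drukrux {Verb}.
There are 32 candidate sequences in total.
Checking each against the rules leaves 6 sequences.
Count = 6.

6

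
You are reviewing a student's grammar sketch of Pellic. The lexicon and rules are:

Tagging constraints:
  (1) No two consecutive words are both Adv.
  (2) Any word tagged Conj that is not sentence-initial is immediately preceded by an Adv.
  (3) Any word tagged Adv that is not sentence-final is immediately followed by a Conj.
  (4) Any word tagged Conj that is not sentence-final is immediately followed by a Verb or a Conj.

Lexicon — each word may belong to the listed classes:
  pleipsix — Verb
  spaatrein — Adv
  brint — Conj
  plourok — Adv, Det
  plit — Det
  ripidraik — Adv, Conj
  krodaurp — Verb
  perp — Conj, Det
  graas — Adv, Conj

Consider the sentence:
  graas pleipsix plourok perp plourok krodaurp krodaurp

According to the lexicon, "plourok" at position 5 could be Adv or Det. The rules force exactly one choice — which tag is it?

Candidates per position — 1:graas {Adv,Conj}; 2:pleipsix {Verb}; 3:plourok {Adv,Det}; 4:perp {Conj,Det}; 5:plourok {Adv,Det}; 6:krodaurp {Verb}; 7:krodaurp {Verb}.
Word 1 cannot be Adv — rule 3 would then fail for every completion. It is Conj.
Word 4 cannot be Conj — rule 4 would then fail for every completion. It is Det.
Word 5 cannot be Adv — rule 3 would then fail for every completion. It is Det.
Word 3 cannot be Adv — rule 3 would then fail for every completion. It is Det.
That leaves exactly one tagging: Conj Verb Det Det Det Verb Verb.
Check: rule 1 holds; rule 2 holds; rule 3 holds; rule 4 holds.

Det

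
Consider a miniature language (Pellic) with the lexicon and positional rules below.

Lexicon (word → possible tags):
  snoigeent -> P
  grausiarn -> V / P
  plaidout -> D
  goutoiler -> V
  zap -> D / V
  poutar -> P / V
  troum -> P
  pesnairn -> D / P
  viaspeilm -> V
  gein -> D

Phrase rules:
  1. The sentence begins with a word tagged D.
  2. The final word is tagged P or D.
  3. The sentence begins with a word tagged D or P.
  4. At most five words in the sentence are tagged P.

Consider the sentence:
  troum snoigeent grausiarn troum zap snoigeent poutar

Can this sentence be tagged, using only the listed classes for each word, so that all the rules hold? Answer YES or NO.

Candidates per position — 1:troum {P}; 2:snoigeent {P}; 3:grausiarn {V,P}; 4:troum {P}; 5:zap {D,V}; 6:snoigeent {P}; 7:poutar {P,V}.
Rule 1 cannot be satisfied by any choice of tags from the lexicon.
So there is no consistent tagging.

NO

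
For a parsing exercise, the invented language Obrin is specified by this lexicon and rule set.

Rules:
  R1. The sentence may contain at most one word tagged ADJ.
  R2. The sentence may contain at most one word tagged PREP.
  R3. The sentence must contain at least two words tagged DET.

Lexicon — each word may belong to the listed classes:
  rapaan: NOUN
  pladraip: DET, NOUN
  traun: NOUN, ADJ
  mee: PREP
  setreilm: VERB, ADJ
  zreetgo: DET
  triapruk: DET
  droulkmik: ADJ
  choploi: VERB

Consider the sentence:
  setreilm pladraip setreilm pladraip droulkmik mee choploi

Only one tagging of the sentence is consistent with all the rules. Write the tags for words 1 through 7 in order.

Candidates per position — 1:setreilm {VERB,ADJ}; 2:pladraip {DET,NOUN}; 3:setreilm {VERB,ADJ}; 4:pladraip {DET,NOUN}; 5:droulkmik {ADJ}; 6:mee {PREP}; 7:choploi {VERB}.
Position 1: ADJ is ruled out by rule 1; that leaves VERB.
Position 2: NOUN is ruled out by rule 3; that leaves DET.
Position 3: ADJ is ruled out by rule 1; that leaves VERB.
Position 4: NOUN is ruled out by rule 3; that leaves DET.
The only consistent sequence is: VERB DET VERB DET ADJ PREP VERB.
Rule-by-rule: rule 1 ok; rule 2 ok; rule 3 ok.

VERB DET VERB DET ADJ PREP VERB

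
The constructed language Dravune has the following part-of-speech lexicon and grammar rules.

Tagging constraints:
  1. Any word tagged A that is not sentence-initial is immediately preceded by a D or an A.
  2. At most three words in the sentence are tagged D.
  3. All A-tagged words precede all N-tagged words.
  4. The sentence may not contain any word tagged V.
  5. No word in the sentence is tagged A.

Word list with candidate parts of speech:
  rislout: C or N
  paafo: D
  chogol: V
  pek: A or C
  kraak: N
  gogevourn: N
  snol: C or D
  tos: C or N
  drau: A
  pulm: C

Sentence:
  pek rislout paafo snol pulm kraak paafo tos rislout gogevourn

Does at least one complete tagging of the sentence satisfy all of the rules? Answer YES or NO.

YES

Candidates per position — 1:pek {A,C}; 2:rislout {C,N}; 3:paafo {D}; 4:snol {C,D}; 5:pulm {C}; 6:kraak {N}; 7:paafo {D}; 8:tos {C,N}; 9:rislout {C,N}; 10:gogevourn {N}.
One satisfying assignment: C C D C C N D N C N.
Checking: rule 1 holds; rule 2 holds; rule 3 holds; rule 4 holds; rule 5 holds.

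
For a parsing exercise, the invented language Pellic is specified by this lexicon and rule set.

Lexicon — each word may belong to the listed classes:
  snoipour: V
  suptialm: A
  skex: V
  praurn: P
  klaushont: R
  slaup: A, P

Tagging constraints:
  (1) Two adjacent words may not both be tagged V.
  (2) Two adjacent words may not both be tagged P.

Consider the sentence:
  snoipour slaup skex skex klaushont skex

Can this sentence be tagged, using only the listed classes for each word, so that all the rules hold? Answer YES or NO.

NO

Candidates per position — 1:snoipour {V}; 2:slaup {A,P}; 3:skex {V}; 4:skex {V}; 5:klaushont {R}; 6:skex {V}.
Rule 1 cannot be satisfied by any choice of tags from the lexicon.
So there is no consistent tagging.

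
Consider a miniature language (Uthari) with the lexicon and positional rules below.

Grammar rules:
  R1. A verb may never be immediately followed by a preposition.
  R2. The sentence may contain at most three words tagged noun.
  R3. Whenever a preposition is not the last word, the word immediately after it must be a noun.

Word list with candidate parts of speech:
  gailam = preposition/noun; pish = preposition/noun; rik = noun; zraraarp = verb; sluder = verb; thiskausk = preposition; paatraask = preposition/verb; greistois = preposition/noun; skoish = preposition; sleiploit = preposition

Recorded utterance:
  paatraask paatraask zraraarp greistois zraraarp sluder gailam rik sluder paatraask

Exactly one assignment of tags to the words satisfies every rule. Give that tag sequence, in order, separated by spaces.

verb verb verb noun verb verb noun noun verb verb

Candidates per position — 1:paatraask {preposition,verb}; 2:paatraask {preposition,verb}; 3:zraraarp {verb}; 4:greistois {preposition,noun}; 5:zraraarp {verb}; 6:sluder {verb}; 7:gailam {preposition,noun}; 8:rik {noun}; 9:sluder {verb}; 10:paatraask {preposition,verb}.
At position 1, choosing preposition makes rule 3 impossible to satisfy; hence verb.
At position 2, choosing preposition makes rule 1 impossible to satisfy; hence verb.
At position 4, choosing preposition makes rule 1 impossible to satisfy; hence noun.
At position 7, choosing preposition makes rule 1 impossible to satisfy; hence noun.
At position 10, choosing preposition makes rule 1 impossible to satisfy; hence verb.
The unique satisfying tagging is: verb verb verb noun verb verb noun noun verb verb.
Check: rule 1 satisfied; rule 2 satisfied; rule 3 satisfied.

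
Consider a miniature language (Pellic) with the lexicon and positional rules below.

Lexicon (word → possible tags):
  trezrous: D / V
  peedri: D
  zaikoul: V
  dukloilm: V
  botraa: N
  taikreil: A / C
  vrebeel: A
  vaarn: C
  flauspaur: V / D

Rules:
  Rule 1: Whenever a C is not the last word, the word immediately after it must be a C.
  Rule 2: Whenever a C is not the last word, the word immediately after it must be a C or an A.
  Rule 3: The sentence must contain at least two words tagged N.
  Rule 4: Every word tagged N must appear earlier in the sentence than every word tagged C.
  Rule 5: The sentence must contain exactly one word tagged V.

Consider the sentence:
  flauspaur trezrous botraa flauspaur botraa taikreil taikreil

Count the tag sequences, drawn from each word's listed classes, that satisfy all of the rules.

9

Candidates per position — 1:flauspaur {V,D}; 2:trezrous {D,V}; 3:botraa {N}; 4:flauspaur {V,D}; 5:botraa {N}; 6:taikreil {A,C}; 7:taikreil {A,C}.
There are 32 candidate sequences in total.
Checking each against the rules leaves 9 sequences.
Count = 9.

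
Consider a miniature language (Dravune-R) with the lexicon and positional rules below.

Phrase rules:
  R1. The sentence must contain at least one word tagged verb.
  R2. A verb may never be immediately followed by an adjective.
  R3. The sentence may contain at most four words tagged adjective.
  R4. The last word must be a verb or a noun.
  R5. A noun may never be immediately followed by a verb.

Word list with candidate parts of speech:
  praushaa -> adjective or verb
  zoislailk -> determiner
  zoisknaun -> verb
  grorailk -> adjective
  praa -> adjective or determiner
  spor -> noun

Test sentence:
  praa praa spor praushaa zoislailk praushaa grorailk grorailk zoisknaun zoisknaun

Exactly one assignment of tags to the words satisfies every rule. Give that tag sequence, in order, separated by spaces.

determiner determiner noun adjective determiner adjective adjective adjective verb verb

Candidates per position — 1:praa {adjective,determiner}; 2:praa {adjective,determiner}; 3:spor {noun}; 4:praushaa {adjective,verb}; 5:zoislailk {determiner}; 6:praushaa {adjective,verb}; 7:grorailk {adjective}; 8:grorailk {adjective}; 9:zoisknaun {verb}; 10:zoisknaun {verb}.
If word 4 were verb, no tagging could satisfy rule 5; so word 4 is adjective.
If word 6 were verb, no tagging could satisfy rule 2; so word 6 is adjective.
If word 1 were adjective, no tagging could satisfy rule 3; so word 1 is determiner.
If word 2 were adjective, no tagging could satisfy rule 3; so word 2 is determiner.
So the tagging must be: determiner determiner noun adjective determiner adjective adjective adjective verb verb.
Check: rule 1 ok; rule 2 ok; rule 3 ok; rule 4 ok; rule 5 ok.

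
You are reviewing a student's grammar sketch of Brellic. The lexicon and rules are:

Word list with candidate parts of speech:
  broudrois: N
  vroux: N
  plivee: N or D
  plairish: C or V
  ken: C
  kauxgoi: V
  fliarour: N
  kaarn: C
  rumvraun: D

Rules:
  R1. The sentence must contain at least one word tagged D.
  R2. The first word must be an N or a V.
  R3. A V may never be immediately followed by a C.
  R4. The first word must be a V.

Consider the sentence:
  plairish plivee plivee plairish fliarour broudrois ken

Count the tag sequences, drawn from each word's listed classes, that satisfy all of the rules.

Candidates per position — 1:plairish {C,V}; 2:plivee {N,D}; 3:plivee {N,D}; 4:plairish {C,V}; 5:fliarour {N}; 6:broudrois {N}; 7:ken {C}.
There are 16 candidate sequences in total.
Checking each against the rules leaves 6 sequences.
Count = 6.

6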